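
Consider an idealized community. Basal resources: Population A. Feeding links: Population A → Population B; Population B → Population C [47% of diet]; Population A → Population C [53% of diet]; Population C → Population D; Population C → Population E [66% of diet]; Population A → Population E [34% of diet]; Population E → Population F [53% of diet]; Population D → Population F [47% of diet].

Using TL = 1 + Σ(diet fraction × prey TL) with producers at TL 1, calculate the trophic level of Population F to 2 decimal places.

4.21

Population B: 1 + 1 = 2
Population C: 1 + (0.47×2 + 0.53×1) = 2.47
Population D: 1 + 2.47 = 3.47
Population E: 1 + (0.66×2.47 + 0.34×1) = 2.9702
Population F: 1 + (0.53×2.9702 + 0.47×3.47) = 4.205106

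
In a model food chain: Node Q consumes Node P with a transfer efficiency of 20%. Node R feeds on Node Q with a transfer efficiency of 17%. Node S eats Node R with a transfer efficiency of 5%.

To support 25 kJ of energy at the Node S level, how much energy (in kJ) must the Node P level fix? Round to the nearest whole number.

Cumulative transfer efficiency: 0.2 × 0.17 × 0.05 = 0.0017
Node P energy = 25 / 0.0017 = 14706 kJ

14706 kJ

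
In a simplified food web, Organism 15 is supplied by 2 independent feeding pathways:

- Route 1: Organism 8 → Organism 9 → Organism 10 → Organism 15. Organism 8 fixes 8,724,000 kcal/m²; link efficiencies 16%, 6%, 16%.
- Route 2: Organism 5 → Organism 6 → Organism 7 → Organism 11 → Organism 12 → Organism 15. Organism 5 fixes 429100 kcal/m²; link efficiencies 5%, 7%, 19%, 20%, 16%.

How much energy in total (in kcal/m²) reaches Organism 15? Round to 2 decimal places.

Route 1: 8724000 × 0.16 × 0.06 × 0.16 = 13400.064 kcal/m²
Route 2: 429100 × 0.05 × 0.07 × 0.19 × 0.2 × 0.16 = 9.131248 kcal/m²
Total at Organism 15: 13400.064 + 9.131248 = 13409.195248 kcal/m²

13409.20 kcal/m²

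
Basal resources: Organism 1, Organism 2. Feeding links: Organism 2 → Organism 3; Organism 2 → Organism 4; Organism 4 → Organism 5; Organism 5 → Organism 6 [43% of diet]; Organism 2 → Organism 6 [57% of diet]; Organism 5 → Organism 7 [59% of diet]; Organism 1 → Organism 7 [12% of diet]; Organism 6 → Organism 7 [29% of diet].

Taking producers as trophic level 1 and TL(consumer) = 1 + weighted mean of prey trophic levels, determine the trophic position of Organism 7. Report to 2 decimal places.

Organism 3: 1 + 1 = 2
Organism 4: 1 + 1 = 2
Organism 5: 1 + 2 = 3
Organism 6: 1 + (0.43×3 + 0.57×1) = 2.86
Organism 7: 1 + (0.59×3 + 0.12×1 + 0.29×2.86) = 3.7194

3.72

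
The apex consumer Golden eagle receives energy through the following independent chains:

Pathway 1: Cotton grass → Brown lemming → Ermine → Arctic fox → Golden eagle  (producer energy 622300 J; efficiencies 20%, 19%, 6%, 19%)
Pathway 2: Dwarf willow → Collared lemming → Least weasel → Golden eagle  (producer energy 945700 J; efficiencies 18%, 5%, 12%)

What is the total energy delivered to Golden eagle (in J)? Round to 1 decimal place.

1290.9 J

Pathway 1: 622300 × 0.2 × 0.19 × 0.06 × 0.19 = 269.58036 J
Pathway 2: 945700 × 0.18 × 0.05 × 0.12 = 1021.356 J
Total at Golden eagle: 269.58036 + 1021.356 = 1290.93636 J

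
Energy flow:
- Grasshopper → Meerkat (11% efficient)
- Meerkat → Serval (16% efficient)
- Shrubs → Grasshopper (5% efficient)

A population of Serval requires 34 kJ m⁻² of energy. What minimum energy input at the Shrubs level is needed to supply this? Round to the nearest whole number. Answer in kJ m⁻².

38636 kJ m⁻²

Cumulative transfer efficiency: 0.05 × 0.11 × 0.16 = 0.00088
Shrubs energy = 34 / 0.00088 = 38636 kJ m⁻²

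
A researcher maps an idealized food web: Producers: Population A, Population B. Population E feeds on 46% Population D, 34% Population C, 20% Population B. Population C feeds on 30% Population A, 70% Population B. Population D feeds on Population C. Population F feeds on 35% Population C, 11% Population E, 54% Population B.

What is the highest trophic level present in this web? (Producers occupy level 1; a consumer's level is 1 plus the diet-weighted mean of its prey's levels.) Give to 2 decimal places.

3.26

Population C: 1 + (0.3×1 + 0.7×1) = 2
Population D: 1 + 2 = 3
Population E: 1 + (0.46×3 + 0.34×2 + 0.2×1) = 3.26
Population F: 1 + (0.35×2 + 0.11×3.26 + 0.54×1) = 2.5986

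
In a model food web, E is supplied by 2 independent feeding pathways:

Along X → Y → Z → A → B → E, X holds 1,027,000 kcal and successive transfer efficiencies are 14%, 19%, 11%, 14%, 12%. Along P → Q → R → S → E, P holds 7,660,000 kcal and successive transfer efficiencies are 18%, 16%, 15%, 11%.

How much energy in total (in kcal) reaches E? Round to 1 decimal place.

3690.5 kcal

Via X: 1027000 × 0.14 × 0.19 × 0.11 × 0.14 × 0.12 = 50.4840336 kcal
Via P: 7660000 × 0.18 × 0.16 × 0.15 × 0.11 = 3640.032 kcal
Total at E: 50.4840336 + 3640.032 = 3690.5160336 kcal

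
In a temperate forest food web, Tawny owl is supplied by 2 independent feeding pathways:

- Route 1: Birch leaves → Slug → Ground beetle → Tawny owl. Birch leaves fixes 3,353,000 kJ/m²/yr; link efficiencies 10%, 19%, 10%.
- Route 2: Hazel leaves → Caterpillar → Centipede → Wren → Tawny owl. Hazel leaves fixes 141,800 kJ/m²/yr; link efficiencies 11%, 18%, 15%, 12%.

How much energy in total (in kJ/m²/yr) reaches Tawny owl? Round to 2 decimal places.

6421.24 kJ/m²/yr

Route 1: 3353000 × 0.1 × 0.19 × 0.1 = 6370.7 kJ/m²/yr
Route 2: 141800 × 0.11 × 0.18 × 0.15 × 0.12 = 50.53752 kJ/m²/yr
Total at Tawny owl: 6370.7 + 50.53752 = 6421.23752 kJ/m²/yr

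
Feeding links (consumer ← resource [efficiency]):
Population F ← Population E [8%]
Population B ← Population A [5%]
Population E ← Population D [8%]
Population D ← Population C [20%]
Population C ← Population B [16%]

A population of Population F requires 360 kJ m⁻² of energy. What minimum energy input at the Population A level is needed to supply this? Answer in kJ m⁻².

Cumulative transfer efficiency: 0.05 × 0.16 × 0.2 × 0.08 × 0.08 = 0.00001024
Population A energy = 360 / 0.00001024 = 35156250 kJ m⁻²

35156250 kJ m⁻²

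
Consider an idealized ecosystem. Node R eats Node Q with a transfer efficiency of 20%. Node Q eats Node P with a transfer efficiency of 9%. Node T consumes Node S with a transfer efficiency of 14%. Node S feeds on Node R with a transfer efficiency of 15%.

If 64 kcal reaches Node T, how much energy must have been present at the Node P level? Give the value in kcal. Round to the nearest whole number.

169312 kcal

Cumulative transfer efficiency: 0.09 × 0.2 × 0.15 × 0.14 = 0.000378
Node P energy = 64 / 0.000378 = 169312 kcal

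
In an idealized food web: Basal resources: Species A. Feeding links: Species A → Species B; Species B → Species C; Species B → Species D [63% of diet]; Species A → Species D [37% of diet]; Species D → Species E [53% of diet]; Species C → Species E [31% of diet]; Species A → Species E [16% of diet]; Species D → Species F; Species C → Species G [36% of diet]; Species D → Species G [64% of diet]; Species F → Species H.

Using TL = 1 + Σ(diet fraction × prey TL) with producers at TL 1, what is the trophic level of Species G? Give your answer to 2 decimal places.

3.76

Species B: 1 + 1 = 2
Species C: 1 + 2 = 3
Species D: 1 + (0.63×2 + 0.37×1) = 2.63
Species E: 1 + (0.53×2.63 + 0.31×3 + 0.16×1) = 3.4839
Species F: 1 + 2.63 = 3.63
Species G: 1 + (0.36×3 + 0.64×2.63) = 3.7632
Species H: 1 + 3.63 = 4.63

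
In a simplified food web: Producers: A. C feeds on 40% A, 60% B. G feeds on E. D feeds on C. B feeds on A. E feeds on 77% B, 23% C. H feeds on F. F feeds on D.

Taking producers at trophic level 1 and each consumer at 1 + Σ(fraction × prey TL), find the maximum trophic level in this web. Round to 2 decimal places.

B: 1 + 1 = 2
C: 1 + (0.4×1 + 0.6×2) = 2.6
D: 1 + 2.6 = 3.6
E: 1 + (0.77×2 + 0.23×2.6) = 3.138
F: 1 + 3.6 = 4.6
G: 1 + 3.138 = 4.138
H: 1 + 4.6 = 5.6

5.60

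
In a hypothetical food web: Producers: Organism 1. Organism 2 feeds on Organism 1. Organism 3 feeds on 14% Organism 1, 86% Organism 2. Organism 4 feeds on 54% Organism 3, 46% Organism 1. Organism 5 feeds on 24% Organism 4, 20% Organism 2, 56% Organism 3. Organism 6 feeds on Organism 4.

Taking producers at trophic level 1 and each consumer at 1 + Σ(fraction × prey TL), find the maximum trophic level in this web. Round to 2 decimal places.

4.00

Organism 2: 1 + 1 = 2
Organism 3: 1 + (0.14×1 + 0.86×2) = 2.86
Organism 4: 1 + (0.54×2.86 + 0.46×1) = 3.0044
Organism 5: 1 + (0.24×3.0044 + 0.2×2 + 0.56×2.86) = 3.722656
Organism 6: 1 + 3.0044 = 4.0044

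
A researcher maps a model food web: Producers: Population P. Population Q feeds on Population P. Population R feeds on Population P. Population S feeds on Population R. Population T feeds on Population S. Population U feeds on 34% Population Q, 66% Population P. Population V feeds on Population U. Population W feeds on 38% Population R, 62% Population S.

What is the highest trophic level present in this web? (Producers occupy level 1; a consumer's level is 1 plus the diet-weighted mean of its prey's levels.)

Population Q: 1 + 1 = 2
Population R: 1 + 1 = 2
Population S: 1 + 2 = 3
Population T: 1 + 3 = 4
Population U: 1 + (0.34×2 + 0.66×1) = 2.34
Population V: 1 + 2.34 = 3.34
Population W: 1 + (0.38×2 + 0.62×3) = 3.62

4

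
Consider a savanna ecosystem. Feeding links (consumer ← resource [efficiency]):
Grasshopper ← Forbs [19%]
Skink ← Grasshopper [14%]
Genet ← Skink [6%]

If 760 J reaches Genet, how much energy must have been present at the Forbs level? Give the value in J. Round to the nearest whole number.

Cumulative transfer efficiency: 0.19 × 0.14 × 0.06 = 0.001596
Forbs energy = 760 / 0.001596 = 476190 J

476190 J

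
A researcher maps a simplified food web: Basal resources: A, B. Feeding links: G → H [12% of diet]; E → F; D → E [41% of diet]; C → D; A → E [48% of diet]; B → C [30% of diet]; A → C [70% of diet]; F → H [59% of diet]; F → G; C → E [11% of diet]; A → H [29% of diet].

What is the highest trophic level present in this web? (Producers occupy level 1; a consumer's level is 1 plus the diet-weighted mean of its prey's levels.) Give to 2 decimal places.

C: 1 + (0.7×1 + 0.3×1) = 2
D: 1 + 2 = 3
E: 1 + (0.48×1 + 0.41×3 + 0.11×2) = 2.93
F: 1 + 2.93 = 3.93
G: 1 + 3.93 = 4.93
H: 1 + (0.59×3.93 + 0.29×1 + 0.12×4.93) = 4.2003

4.93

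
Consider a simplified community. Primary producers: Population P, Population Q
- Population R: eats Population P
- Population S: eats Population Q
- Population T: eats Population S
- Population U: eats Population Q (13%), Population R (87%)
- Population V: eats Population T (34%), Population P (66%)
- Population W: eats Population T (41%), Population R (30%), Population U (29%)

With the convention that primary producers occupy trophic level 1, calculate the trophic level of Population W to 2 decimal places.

Population R: 1 + 1 = 2
Population S: 1 + 1 = 2
Population T: 1 + 2 = 3
Population U: 1 + (0.13×1 + 0.87×2) = 2.87
Population V: 1 + (0.34×3 + 0.66×1) = 2.68
Population W: 1 + (0.41×3 + 0.3×2 + 0.29×2.87) = 3.6623

3.66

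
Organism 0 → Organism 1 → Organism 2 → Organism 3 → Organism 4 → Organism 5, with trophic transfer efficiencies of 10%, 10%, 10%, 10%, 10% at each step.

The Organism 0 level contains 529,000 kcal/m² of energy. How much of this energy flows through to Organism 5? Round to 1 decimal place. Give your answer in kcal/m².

Organism 1: 529000 × 0.1 = 52900 kcal/m²
Organism 2: 52900 × 0.1 = 5290 kcal/m²
Organism 3: 5290 × 0.1 = 529 kcal/m²
Organism 4: 529 × 0.1 = 52.9 kcal/m²
Organism 5: 52.9 × 0.1 = 5.29 kcal/m²

5.3 kcal/m²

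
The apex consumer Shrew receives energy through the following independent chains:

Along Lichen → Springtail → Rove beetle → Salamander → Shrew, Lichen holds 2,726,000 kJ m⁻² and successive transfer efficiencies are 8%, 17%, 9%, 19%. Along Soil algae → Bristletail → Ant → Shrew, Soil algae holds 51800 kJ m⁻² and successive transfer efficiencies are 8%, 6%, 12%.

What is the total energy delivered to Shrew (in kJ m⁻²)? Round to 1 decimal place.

663.8 kJ m⁻²

Via Lichen: 2726000 × 0.08 × 0.17 × 0.09 × 0.19 = 633.95856 kJ m⁻²
Via Soil algae: 51800 × 0.08 × 0.06 × 0.12 = 29.8368 kJ m⁻²
Total at Shrew: 633.95856 + 29.8368 = 663.79536 kJ m⁻²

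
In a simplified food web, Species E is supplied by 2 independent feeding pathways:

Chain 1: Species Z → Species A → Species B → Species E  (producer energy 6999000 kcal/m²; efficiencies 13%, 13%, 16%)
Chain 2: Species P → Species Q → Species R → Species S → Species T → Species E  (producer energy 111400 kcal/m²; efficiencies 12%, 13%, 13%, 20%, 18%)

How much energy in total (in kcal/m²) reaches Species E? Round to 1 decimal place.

Chain 1: 6999000 × 0.13 × 0.13 × 0.16 = 18925.296 kcal/m²
Chain 2: 111400 × 0.12 × 0.13 × 0.13 × 0.2 × 0.18 = 8.1330912 kcal/m²
Total at Species E: 18925.296 + 8.1330912 = 18933.4290912 kcal/m²

18933.4 kcal/m²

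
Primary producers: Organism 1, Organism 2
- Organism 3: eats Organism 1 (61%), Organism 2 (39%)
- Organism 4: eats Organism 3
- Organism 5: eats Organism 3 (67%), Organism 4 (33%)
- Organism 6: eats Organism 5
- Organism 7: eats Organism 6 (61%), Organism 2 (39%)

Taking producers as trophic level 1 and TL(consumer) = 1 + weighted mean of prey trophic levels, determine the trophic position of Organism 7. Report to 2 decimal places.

Organism 3: 1 + (0.61×1 + 0.39×1) = 2
Organism 4: 1 + 2 = 3
Organism 5: 1 + (0.67×2 + 0.33×3) = 3.33
Organism 6: 1 + 3.33 = 4.33
Organism 7: 1 + (0.61×4.33 + 0.39×1) = 4.0313

4.03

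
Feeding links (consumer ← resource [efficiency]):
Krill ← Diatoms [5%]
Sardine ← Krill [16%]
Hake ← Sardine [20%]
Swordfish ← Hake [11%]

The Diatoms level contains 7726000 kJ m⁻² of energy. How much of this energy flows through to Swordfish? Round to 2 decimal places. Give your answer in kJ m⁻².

Krill: 7726000 × 0.05 = 386300 kJ m⁻²
Sardine: 386300 × 0.16 = 61808 kJ m⁻²
Hake: 61808 × 0.2 = 12361.6 kJ m⁻²
Swordfish: 12361.6 × 0.11 = 1359.776 kJ m⁻²

1359.78 kJ m⁻²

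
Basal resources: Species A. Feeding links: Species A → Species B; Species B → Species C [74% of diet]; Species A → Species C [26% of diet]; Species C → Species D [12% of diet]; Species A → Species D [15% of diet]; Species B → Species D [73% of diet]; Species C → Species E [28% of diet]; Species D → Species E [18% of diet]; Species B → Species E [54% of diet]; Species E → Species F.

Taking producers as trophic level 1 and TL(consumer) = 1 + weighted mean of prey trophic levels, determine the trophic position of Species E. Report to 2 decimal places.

3.38

Species B: 1 + 1 = 2
Species C: 1 + (0.74×2 + 0.26×1) = 2.74
Species D: 1 + (0.12×2.74 + 0.15×1 + 0.73×2) = 2.9388
Species E: 1 + (0.28×2.74 + 0.18×2.9388 + 0.54×2) = 3.376184
Species F: 1 + 3.376184 = 4.376184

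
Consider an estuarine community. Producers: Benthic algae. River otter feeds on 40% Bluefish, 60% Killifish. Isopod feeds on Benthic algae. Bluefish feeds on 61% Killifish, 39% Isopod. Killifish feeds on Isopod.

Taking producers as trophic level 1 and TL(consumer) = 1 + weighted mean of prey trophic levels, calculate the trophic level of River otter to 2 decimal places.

Isopod: 1 + 1 = 2
Killifish: 1 + 2 = 3
Bluefish: 1 + (0.61×3 + 0.39×2) = 3.61
River otter: 1 + (0.4×3.61 + 0.6×3) = 4.244

4.24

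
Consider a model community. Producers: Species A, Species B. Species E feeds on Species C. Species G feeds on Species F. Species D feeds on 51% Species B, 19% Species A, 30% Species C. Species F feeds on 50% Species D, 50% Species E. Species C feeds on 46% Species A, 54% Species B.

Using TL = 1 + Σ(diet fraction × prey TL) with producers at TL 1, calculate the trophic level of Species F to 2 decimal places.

Species C: 1 + (0.46×1 + 0.54×1) = 2
Species D: 1 + (0.51×1 + 0.19×1 + 0.3×2) = 2.3
Species E: 1 + 2 = 3
Species F: 1 + (0.5×2.3 + 0.5×3) = 3.65
Species G: 1 + 3.65 = 4.65

3.65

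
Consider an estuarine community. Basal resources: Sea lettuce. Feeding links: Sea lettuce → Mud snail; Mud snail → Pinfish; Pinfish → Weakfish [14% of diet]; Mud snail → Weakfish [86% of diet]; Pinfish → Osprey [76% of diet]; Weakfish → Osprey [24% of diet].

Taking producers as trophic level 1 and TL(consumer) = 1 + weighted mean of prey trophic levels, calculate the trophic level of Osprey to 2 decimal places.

Mud snail: 1 + 1 = 2
Pinfish: 1 + 2 = 3
Weakfish: 1 + (0.14×3 + 0.86×2) = 3.14
Osprey: 1 + (0.76×3 + 0.24×3.14) = 4.0336

4.03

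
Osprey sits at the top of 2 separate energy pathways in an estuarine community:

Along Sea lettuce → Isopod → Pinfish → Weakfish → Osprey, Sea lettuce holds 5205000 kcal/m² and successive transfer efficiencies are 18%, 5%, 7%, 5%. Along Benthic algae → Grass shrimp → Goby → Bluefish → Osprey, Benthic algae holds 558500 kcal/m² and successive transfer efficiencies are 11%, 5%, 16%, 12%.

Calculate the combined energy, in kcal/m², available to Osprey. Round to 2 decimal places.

Via Sea lettuce: 5205000 × 0.18 × 0.05 × 0.07 × 0.05 = 163.9575 kcal/m²
Via Benthic algae: 558500 × 0.11 × 0.05 × 0.16 × 0.12 = 58.9776 kcal/m²
Total at Osprey: 163.9575 + 58.9776 = 222.9351 kcal/m²

222.94 kcal/m²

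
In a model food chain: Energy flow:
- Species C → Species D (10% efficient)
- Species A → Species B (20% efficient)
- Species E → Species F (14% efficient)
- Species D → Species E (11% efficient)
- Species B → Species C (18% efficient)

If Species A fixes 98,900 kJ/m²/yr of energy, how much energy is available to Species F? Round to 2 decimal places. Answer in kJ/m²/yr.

Species B: 98900 × 0.2 = 19780 kJ/m²/yr
Species C: 19780 × 0.18 = 3560.4 kJ/m²/yr
Species D: 3560.4 × 0.1 = 356.04 kJ/m²/yr
Species E: 356.04 × 0.11 = 39.1644 kJ/m²/yr
Species F: 39.1644 × 0.14 = 5.483016 kJ/m²/yr

5.48 kJ/m²/yr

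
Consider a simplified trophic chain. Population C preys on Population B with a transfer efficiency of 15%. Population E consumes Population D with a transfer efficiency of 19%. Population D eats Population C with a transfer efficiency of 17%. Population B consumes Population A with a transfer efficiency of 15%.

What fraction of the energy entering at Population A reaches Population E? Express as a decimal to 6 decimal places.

Product of link efficiencies: 0.15 × 0.15 × 0.17 × 0.19 = 0.00072675

0.000727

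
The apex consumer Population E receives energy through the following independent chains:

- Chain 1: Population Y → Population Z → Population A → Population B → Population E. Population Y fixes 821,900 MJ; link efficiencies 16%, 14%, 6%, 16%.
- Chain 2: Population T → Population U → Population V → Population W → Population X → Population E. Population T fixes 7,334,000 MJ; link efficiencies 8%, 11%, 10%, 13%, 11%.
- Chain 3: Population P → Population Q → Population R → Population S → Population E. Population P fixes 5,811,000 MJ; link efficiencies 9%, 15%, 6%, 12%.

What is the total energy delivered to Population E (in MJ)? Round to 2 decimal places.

Chain 1: 821900 × 0.16 × 0.14 × 0.06 × 0.16 = 176.741376 MJ
Chain 2: 7334000 × 0.08 × 0.11 × 0.1 × 0.13 × 0.11 = 92.291056 MJ
Chain 3: 5811000 × 0.09 × 0.15 × 0.06 × 0.12 = 564.8292 MJ
Total at Population E: 176.741376 + 92.291056 + 564.8292 = 833.861632 MJ

833.86 MJ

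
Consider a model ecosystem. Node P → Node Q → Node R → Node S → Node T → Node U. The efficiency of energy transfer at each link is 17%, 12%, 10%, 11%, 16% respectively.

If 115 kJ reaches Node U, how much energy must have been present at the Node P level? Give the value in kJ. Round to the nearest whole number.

Cumulative transfer efficiency: 0.17 × 0.12 × 0.1 × 0.11 × 0.16 = 0.000035904
Node P energy = 115 / 0.000035904 = 3202986 kJ

3202986 kJ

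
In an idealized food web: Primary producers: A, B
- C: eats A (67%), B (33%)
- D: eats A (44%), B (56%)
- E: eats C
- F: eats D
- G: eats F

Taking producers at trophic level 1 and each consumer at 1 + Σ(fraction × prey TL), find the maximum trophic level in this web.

4

C: 1 + (0.67×1 + 0.33×1) = 2
D: 1 + (0.44×1 + 0.56×1) = 2
E: 1 + 2 = 3
F: 1 + 2 = 3
G: 1 + 3 = 4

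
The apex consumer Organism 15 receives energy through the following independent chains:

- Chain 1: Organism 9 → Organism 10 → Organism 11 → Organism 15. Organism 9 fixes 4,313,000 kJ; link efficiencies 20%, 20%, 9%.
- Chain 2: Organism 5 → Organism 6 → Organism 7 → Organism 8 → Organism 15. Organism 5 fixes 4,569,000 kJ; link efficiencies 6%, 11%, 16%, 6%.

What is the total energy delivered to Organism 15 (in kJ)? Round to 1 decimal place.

Chain 1: 4313000 × 0.2 × 0.2 × 0.09 = 15526.8 kJ
Chain 2: 4569000 × 0.06 × 0.11 × 0.16 × 0.06 = 289.49184 kJ
Total at Organism 15: 15526.8 + 289.49184 = 15816.29184 kJ

15816.3 kJ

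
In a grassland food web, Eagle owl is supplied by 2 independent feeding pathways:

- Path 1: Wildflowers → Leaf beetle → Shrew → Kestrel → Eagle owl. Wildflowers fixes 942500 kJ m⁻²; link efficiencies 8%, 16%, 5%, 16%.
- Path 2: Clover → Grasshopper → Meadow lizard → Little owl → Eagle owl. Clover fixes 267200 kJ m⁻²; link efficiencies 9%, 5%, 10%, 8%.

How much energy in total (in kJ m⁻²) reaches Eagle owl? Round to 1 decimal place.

106.1 kJ m⁻²

Path 1: 942500 × 0.08 × 0.16 × 0.05 × 0.16 = 96.512 kJ m⁻²
Path 2: 267200 × 0.09 × 0.05 × 0.1 × 0.08 = 9.6192 kJ m⁻²
Total at Eagle owl: 96.512 + 9.6192 = 106.1312 kJ m⁻²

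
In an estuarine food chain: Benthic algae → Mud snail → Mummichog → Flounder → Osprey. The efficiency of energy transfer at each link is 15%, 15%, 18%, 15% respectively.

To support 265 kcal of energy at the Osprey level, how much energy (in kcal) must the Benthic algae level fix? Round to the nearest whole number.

Cumulative transfer efficiency: 0.15 × 0.15 × 0.18 × 0.15 = 0.0006075
Benthic algae energy = 265 / 0.0006075 = 436214 kcal

436214 kcal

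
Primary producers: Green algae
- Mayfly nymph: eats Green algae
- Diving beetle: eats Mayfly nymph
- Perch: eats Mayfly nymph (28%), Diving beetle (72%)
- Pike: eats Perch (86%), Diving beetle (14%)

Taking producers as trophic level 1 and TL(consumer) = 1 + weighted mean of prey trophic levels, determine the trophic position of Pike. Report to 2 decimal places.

Mayfly nymph: 1 + 1 = 2
Diving beetle: 1 + 2 = 3
Perch: 1 + (0.28×2 + 0.72×3) = 3.72
Pike: 1 + (0.86×3.72 + 0.14×3) = 4.6192

4.62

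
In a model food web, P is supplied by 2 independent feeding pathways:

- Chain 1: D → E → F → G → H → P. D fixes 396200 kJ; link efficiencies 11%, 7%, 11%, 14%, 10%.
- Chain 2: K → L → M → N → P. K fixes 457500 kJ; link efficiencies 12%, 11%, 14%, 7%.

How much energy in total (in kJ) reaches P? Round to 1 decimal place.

Chain 1: 396200 × 0.11 × 0.07 × 0.11 × 0.14 × 0.1 = 4.6981396 kJ
Chain 2: 457500 × 0.12 × 0.11 × 0.14 × 0.07 = 59.1822 kJ
Total at P: 4.6981396 + 59.1822 = 63.8803396 kJ

63.9 kJ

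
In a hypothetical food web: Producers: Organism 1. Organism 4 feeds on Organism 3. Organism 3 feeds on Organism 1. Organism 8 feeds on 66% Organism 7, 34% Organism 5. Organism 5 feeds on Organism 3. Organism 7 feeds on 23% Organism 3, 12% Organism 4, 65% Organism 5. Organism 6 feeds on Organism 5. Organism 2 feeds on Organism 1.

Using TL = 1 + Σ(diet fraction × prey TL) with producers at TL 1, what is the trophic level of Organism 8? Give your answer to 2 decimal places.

4.51

Organism 2: 1 + 1 = 2
Organism 3: 1 + 1 = 2
Organism 4: 1 + 2 = 3
Organism 5: 1 + 2 = 3
Organism 6: 1 + 3 = 4
Organism 7: 1 + (0.23×2 + 0.12×3 + 0.65×3) = 3.77
Organism 8: 1 + (0.66×3.77 + 0.34×3) = 4.5082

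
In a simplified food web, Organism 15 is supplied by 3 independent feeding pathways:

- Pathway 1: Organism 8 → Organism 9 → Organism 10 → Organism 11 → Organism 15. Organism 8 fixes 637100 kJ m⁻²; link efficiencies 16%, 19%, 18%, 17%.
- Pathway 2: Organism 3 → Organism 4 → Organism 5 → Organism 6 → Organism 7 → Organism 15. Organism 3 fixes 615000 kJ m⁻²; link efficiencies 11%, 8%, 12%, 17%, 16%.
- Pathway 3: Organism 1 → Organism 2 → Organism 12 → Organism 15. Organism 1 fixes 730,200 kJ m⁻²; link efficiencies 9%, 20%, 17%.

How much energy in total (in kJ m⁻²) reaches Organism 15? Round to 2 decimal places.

2844.73 kJ m⁻²

Pathway 1: 637100 × 0.16 × 0.19 × 0.18 × 0.17 = 592.655904 kJ m⁻²
Pathway 2: 615000 × 0.11 × 0.08 × 0.12 × 0.17 × 0.16 = 17.664768 kJ m⁻²
Pathway 3: 730200 × 0.09 × 0.2 × 0.17 = 2234.412 kJ m⁻²
Total at Organism 15: 592.655904 + 17.664768 + 2234.412 = 2844.732672 kJ m⁻²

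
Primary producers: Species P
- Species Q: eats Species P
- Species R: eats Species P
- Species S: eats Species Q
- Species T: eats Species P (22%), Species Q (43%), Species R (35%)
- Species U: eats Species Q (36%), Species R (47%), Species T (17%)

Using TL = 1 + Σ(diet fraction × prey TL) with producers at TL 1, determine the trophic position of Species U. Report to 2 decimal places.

Species Q: 1 + 1 = 2
Species R: 1 + 1 = 2
Species S: 1 + 2 = 3
Species T: 1 + (0.22×1 + 0.43×2 + 0.35×2) = 2.78
Species U: 1 + (0.36×2 + 0.47×2 + 0.17×2.78) = 3.1326

3.13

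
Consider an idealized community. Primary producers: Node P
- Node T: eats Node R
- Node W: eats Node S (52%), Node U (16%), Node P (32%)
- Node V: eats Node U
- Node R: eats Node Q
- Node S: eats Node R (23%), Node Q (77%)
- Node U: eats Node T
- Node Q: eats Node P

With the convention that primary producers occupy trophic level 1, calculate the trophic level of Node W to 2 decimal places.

Node Q: 1 + 1 = 2
Node R: 1 + 2 = 3
Node S: 1 + (0.23×3 + 0.77×2) = 3.23
Node T: 1 + 3 = 4
Node U: 1 + 4 = 5
Node V: 1 + 5 = 6
Node W: 1 + (0.52×3.23 + 0.16×5 + 0.32×1) = 3.7996

3.80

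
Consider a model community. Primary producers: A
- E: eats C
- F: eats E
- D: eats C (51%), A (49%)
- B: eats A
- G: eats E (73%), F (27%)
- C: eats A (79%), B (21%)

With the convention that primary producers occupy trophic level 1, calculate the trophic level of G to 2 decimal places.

B: 1 + 1 = 2
C: 1 + (0.79×1 + 0.21×2) = 2.21
D: 1 + (0.51×2.21 + 0.49×1) = 2.6171
E: 1 + 2.21 = 3.21
F: 1 + 3.21 = 4.21
G: 1 + (0.73×3.21 + 0.27×4.21) = 4.48

4.48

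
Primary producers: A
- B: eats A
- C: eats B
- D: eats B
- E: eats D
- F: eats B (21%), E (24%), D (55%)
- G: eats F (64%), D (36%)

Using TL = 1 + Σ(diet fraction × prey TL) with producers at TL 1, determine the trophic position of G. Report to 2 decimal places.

4.66

B: 1 + 1 = 2
C: 1 + 2 = 3
D: 1 + 2 = 3
E: 1 + 3 = 4
F: 1 + (0.21×2 + 0.24×4 + 0.55×3) = 4.03
G: 1 + (0.64×4.03 + 0.36×3) = 4.6592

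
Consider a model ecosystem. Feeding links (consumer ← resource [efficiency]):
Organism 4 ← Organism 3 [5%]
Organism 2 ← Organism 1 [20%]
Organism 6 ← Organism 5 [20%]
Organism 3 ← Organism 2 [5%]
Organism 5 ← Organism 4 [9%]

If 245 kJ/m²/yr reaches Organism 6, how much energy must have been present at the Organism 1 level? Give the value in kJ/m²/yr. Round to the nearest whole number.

Cumulative transfer efficiency: 0.2 × 0.05 × 0.05 × 0.09 × 0.2 = 0.000009
Organism 1 energy = 245 / 0.000009 = 27222222 kJ/m²/yr

27222222 kJ/m²/yr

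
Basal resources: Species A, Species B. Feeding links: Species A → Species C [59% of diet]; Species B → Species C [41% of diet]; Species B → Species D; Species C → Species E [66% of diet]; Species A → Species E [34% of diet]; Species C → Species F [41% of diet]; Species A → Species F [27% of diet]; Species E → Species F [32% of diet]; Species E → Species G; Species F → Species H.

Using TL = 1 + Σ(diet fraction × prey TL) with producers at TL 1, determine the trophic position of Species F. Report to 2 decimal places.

2.94

Species C: 1 + (0.59×1 + 0.41×1) = 2
Species D: 1 + 1 = 2
Species E: 1 + (0.66×2 + 0.34×1) = 2.66
Species F: 1 + (0.41×2 + 0.27×1 + 0.32×2.66) = 2.9412
Species G: 1 + 2.66 = 3.66
Species H: 1 + 2.9412 = 3.9412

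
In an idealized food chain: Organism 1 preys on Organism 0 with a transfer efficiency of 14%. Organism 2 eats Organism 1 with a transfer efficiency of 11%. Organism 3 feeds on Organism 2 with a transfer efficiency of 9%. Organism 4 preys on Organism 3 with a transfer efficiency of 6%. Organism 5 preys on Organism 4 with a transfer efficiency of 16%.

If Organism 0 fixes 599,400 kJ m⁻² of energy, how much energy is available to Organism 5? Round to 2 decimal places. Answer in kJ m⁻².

Organism 1: 599400 × 0.14 = 83916 kJ m⁻²
Organism 2: 83916 × 0.11 = 9230.76 kJ m⁻²
Organism 3: 9230.76 × 0.09 = 830.7684 kJ m⁻²
Organism 4: 830.7684 × 0.06 = 49.846104 kJ m⁻²
Organism 5: 49.846104 × 0.16 = 7.97537664 kJ m⁻²

7.98 kJ m⁻²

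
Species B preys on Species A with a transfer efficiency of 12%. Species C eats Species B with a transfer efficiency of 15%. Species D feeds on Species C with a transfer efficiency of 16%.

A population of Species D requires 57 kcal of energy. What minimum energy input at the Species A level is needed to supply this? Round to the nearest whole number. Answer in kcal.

Cumulative transfer efficiency: 0.12 × 0.15 × 0.16 = 0.00288
Species A energy = 57 / 0.00288 = 19792 kcal

19792 kcal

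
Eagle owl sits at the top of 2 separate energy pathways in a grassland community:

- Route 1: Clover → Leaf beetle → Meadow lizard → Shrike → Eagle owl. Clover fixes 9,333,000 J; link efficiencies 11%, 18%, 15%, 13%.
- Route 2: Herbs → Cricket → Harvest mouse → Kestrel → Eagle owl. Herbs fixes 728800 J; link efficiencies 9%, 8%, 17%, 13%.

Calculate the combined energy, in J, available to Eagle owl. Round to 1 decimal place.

3719.4 J

Route 1: 9333000 × 0.11 × 0.18 × 0.15 × 0.13 = 3603.4713 J
Route 2: 728800 × 0.09 × 0.08 × 0.17 × 0.13 = 115.966656 J
Total at Eagle owl: 3603.4713 + 115.966656 = 3719.437956 J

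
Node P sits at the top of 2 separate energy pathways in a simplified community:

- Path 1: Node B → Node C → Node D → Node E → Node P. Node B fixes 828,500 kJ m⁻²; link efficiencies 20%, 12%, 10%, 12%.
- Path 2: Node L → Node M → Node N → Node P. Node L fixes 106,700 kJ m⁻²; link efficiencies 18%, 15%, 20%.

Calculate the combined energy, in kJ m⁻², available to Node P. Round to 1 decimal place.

Path 1: 828500 × 0.2 × 0.12 × 0.1 × 0.12 = 238.608 kJ m⁻²
Path 2: 106700 × 0.18 × 0.15 × 0.2 = 576.18 kJ m⁻²
Total at Node P: 238.608 + 576.18 = 814.788 kJ m⁻²

814.8 kJ m⁻²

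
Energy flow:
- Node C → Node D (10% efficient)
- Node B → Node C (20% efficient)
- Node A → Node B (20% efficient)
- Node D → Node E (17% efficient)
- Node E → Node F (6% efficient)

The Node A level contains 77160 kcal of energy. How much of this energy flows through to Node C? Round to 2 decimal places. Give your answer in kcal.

3086.40 kcal

Node B: 77160 × 0.2 = 15432 kcal
Node C: 15432 × 0.2 = 3086.4 kcal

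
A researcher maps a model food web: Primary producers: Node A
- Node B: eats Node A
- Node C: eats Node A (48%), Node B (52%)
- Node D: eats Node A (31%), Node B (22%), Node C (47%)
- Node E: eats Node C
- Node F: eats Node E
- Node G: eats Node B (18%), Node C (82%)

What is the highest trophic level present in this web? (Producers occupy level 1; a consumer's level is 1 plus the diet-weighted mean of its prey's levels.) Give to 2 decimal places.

Node B: 1 + 1 = 2
Node C: 1 + (0.48×1 + 0.52×2) = 2.52
Node D: 1 + (0.31×1 + 0.22×2 + 0.47×2.52) = 2.9344
Node E: 1 + 2.52 = 3.52
Node F: 1 + 3.52 = 4.52
Node G: 1 + (0.18×2 + 0.82×2.52) = 3.4264

4.52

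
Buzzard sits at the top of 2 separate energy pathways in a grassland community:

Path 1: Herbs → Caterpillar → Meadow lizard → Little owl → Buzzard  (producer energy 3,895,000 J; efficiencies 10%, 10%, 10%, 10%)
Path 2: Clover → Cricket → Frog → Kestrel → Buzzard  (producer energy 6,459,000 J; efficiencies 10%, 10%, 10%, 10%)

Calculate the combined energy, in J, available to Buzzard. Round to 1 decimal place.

Path 1: 3895000 × 0.1 × 0.1 × 0.1 × 0.1 = 389.5 J
Path 2: 6459000 × 0.1 × 0.1 × 0.1 × 0.1 = 645.9 J
Total at Buzzard: 389.5 + 645.9 = 1035.4 J

1035.4 J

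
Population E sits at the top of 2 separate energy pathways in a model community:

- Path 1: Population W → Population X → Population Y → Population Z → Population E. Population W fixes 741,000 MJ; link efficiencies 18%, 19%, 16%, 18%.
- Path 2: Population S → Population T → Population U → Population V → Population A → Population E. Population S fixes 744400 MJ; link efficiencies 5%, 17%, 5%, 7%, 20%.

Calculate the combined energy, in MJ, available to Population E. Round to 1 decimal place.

734.3 MJ

Path 1: 741000 × 0.18 × 0.19 × 0.16 × 0.18 = 729.85536 MJ
Path 2: 744400 × 0.05 × 0.17 × 0.05 × 0.07 × 0.2 = 4.42918 MJ
Total at Population E: 729.85536 + 4.42918 = 734.28454 MJ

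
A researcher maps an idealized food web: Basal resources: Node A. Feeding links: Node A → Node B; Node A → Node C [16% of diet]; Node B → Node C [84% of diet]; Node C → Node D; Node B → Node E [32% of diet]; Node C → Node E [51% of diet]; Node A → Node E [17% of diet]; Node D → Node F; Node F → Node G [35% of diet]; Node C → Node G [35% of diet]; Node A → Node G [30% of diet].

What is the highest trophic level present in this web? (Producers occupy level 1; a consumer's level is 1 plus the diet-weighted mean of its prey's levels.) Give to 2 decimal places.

Node B: 1 + 1 = 2
Node C: 1 + (0.16×1 + 0.84×2) = 2.84
Node D: 1 + 2.84 = 3.84
Node E: 1 + (0.32×2 + 0.51×2.84 + 0.17×1) = 3.2584
Node F: 1 + 3.84 = 4.84
Node G: 1 + (0.35×4.84 + 0.35×2.84 + 0.3×1) = 3.988

4.84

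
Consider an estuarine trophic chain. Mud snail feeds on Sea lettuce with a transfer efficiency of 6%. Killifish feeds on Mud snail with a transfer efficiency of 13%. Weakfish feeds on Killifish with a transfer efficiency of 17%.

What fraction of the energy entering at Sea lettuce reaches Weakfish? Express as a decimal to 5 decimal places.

Product of link efficiencies: 0.06 × 0.13 × 0.17 = 0.001326

0.00133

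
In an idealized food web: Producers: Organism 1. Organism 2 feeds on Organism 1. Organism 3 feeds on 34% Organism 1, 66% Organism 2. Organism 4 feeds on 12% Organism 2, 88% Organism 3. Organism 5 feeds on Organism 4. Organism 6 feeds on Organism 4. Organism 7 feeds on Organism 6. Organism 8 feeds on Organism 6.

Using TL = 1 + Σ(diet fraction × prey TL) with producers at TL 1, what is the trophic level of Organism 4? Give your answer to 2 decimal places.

Organism 2: 1 + 1 = 2
Organism 3: 1 + (0.34×1 + 0.66×2) = 2.66
Organism 4: 1 + (0.12×2 + 0.88×2.66) = 3.5808
Organism 5: 1 + 3.5808 = 4.5808
Organism 6: 1 + 3.5808 = 4.5808
Organism 7: 1 + 4.5808 = 5.5808
Organism 8: 1 + 4.5808 = 5.5808

3.58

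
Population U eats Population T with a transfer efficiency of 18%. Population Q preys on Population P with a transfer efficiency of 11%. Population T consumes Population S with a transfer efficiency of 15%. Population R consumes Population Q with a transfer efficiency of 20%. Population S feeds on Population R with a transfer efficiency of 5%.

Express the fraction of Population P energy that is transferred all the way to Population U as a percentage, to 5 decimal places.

Product of link efficiencies: 0.11 × 0.2 × 0.05 × 0.15 × 0.18 = 0.0000297
As a percentage: 0.0000297 × 100 = 0.00297%

0.00297%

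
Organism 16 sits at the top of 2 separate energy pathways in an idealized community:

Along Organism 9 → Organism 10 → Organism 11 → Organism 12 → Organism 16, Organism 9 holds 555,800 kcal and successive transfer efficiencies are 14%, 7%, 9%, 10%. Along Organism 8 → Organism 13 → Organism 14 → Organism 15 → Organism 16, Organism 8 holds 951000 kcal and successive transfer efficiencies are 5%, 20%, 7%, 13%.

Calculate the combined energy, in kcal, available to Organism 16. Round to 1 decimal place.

Via Organism 9: 555800 × 0.14 × 0.07 × 0.09 × 0.1 = 49.02156 kcal
Via Organism 8: 951000 × 0.05 × 0.2 × 0.07 × 0.13 = 86.541 kcal
Total at Organism 16: 49.02156 + 86.541 = 135.56256 kcal

135.6 kcal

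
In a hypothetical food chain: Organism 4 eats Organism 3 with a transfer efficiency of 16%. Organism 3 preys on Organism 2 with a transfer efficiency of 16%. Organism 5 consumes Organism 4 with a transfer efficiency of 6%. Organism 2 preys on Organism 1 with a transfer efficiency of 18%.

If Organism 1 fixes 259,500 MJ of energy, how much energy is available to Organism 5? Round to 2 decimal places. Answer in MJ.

Organism 2: 259500 × 0.18 = 46710 MJ
Organism 3: 46710 × 0.16 = 7473.6 MJ
Organism 4: 7473.6 × 0.16 = 1195.776 MJ
Organism 5: 1195.776 × 0.06 = 71.74656 MJ

71.75 MJ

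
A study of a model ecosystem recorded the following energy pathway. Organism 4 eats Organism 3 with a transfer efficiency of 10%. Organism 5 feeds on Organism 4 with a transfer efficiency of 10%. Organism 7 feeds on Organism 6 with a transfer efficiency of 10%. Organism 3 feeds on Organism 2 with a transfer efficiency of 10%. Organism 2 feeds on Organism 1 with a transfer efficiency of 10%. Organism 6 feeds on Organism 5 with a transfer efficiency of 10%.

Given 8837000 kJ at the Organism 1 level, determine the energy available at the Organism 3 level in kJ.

Organism 2: 8837000 × 0.1 = 883700 kJ
Organism 3: 883700 × 0.1 = 88370 kJ

88370 kJ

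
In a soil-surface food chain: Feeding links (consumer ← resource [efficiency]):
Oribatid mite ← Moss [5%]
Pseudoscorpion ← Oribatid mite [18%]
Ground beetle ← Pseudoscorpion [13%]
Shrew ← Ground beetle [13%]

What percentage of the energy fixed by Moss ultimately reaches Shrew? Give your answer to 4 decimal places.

Product of link efficiencies: 0.05 × 0.18 × 0.13 × 0.13 = 0.0001521
As a percentage: 0.0001521 × 100 = 0.0152%

0.0152%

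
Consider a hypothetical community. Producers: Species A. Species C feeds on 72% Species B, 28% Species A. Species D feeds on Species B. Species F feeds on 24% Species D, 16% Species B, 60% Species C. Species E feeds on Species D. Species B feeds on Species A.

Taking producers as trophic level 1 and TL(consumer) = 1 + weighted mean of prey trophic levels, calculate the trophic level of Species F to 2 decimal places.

Species B: 1 + 1 = 2
Species C: 1 + (0.72×2 + 0.28×1) = 2.72
Species D: 1 + 2 = 3
Species E: 1 + 3 = 4
Species F: 1 + (0.24×3 + 0.16×2 + 0.6×2.72) = 3.672

3.67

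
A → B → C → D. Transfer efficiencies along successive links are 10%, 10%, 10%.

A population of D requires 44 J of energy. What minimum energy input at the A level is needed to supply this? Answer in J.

Cumulative transfer efficiency: 0.1 × 0.1 × 0.1 = 0.001
A energy = 44 / 0.001 = 44000 J

44000 J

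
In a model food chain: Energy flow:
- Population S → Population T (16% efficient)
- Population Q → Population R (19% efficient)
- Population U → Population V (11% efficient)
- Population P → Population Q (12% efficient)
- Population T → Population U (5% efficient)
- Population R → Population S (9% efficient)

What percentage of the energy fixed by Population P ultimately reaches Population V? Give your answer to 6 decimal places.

Product of link efficiencies: 0.12 × 0.19 × 0.09 × 0.16 × 0.05 × 0.11 = 0.00000180576
As a percentage: 0.00000180576 × 100 = 0.000181%

0.000181%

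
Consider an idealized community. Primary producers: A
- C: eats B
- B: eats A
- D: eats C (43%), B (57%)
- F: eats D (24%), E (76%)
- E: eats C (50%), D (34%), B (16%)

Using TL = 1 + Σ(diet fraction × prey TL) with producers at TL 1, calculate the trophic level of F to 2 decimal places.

4.85

B: 1 + 1 = 2
C: 1 + 2 = 3
D: 1 + (0.43×3 + 0.57×2) = 3.43
E: 1 + (0.5×3 + 0.34×3.43 + 0.16×2) = 3.9862
F: 1 + (0.24×3.43 + 0.76×3.9862) = 4.852712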